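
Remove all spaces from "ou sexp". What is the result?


Input string: 'ou sexp'
Operation: remove all spaces
Words: 'ou', 'sexp'
Join without spaces: ousexp


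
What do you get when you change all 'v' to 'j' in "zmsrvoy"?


Input string: 'zmsrvoy'
Operation: replace 'v' with 'j'
Positions of 'v': 4
After replacement: zmsrjoy


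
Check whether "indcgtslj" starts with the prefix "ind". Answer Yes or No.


Input string: 'indcgtslj'
Prefix to check: 'ind'
First 3 characters of input: 'ind'
Match: True
Result: Yes


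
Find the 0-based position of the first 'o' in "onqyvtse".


Input string: 'onqyvtse'
Target: 'o'
Scanning left to right: s[0]='o'
First match at index: 0


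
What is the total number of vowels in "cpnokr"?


Input string: 'cpnokr'
Operation: count vowels (a, e, i, o, u)
Scan: s[0]='c', s[1]='p', s[2]='n', s[3]='o' (vowel), s[4]='k', s[5]='r'
Vowels found: 1
Result: 1


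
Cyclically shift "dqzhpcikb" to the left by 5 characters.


Input: 'dqzhpcikb', shift = 5
Operation: split at index 5 and swap parts
Front part s[0:5] = 'dqzhp'
Back part s[5:] = 'cikb'
Rotated = back + front = 'cikb' + 'dqzhp'
Result: cikbdqzhp


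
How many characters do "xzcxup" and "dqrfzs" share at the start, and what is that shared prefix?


String 1: 'xzcxup'
String 2: 'dqrfzs'
Compare position by position:
pos 0: 'x' vs 'd' differ -> stop
Longest common prefix: "" (length 0)


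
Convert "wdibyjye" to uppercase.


Input string: 'wdibyjye'
Operation: convert each letter to uppercase
Mapping: 'w'->'W', 'd'->'D', 'i'->'I', 'b'->'B', 'y'->'Y', 'j'->'J', 'y'->'Y', 'e'->'E'
Result: WDIBYJYE


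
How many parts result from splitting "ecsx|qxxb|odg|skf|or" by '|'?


Input string: 'ecsx|qxxb|odg|skf|or'
Delimiter: '|'
Split result: 'ecsx', 'qxxb', 'odg', 'skf', 'or'
Number of parts: 5


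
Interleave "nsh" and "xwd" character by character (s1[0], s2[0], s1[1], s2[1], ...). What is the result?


String 1: 'nsh'
String 2: 'xwd'
Operation: alternate characters
Pairs: 'n'+'x', 's'+'w', 'h'+'d'
Result: nxswhd


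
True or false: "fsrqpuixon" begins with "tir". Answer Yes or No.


Input string: 'fsrqpuixon'
Prefix to check: 'tir'
First 3 characters of input: 'fsr'
Match: False
Result: No


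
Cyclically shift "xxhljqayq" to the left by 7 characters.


Input: 'xxhljqayq', shift = 7
Operation: split at index 7 and swap parts
Front part s[0:7] = 'xxhljqa'
Back part s[7:] = 'yq'
Rotated = back + front = 'yq' + 'xxhljqa'
Result: yqxxhljqa


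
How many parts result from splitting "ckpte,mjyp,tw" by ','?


Input string: 'ckpte,mjyp,tw'
Delimiter: ','
Split result: 'ckpte', 'mjyp', 'tw'
Number of parts: 3


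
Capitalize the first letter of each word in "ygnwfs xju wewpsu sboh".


Input string: 'ygnwfs xju wewpsu sboh'
Operation: capitalize first letter of each word
Word transformations: 'ygnwfs'->'Ygnwfs', 'xju'->'Xju', 'wewpsu'->'Wewpsu', 'sboh'->'Sboh'
Result: Ygnwfs Xju Wewpsu Sboh


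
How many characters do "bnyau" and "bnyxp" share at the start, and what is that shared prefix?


String 1: 'bnyau'
String 2: 'bnyxp'
Compare position by position:
pos 0: 'b' vs 'b' match
pos 1: 'n' vs 'n' match
pos 2: 'y' vs 'y' match
pos 3: 'a' vs 'x' differ -> stop
Longest common prefix: "bny" (length 3)


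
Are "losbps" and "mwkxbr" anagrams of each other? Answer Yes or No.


String 1: 'losbps' -> sorted: 'blopss'
String 2: 'mwkxbr' -> sorted: 'bkmrwx'
Compare sorted forms: 'blopss' != 'bkmrwx'
Anagram: No


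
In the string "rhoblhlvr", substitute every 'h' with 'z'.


Input string: 'rhoblhlvr'
Operation: replace 'h' with 'z'
Positions of 'h': 1, 5
After replacement: rzoblzlvr


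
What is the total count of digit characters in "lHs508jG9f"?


Input string: 'lHs508jG9f'
Operation: count digit characters (0-9)
Scan: 'l', 'H', 's', '5'(digit), '0'(digit), '8'(digit), 'j', 'G', '9'(digit), 'f'
Digits found: 4
Result: 4


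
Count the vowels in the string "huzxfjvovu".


Input string: 'huzxfjvovu'
Operation: count vowels (a, e, i, o, u)
Scan: s[0]='h', s[1]='u' (vowel), s[2]='z', s[3]='x', s[4]='f', s[5]='j', s[6]='v', s[7]='o' (vowel), s[8]='v', s[9]='u' (vowel)
Vowels found: 3
Result: 3


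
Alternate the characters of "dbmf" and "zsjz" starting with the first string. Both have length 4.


String 1: 'dbmf'
String 2: 'zsjz'
Operation: alternate characters
Pairs: 'd'+'z', 'b'+'s', 'm'+'j', 'f'+'z'
Result: dzbsmjfz


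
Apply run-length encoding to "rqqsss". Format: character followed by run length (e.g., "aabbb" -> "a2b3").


Input: 'rqqsss'
Operation: identify consecutive runs
Runs: 'r' -> r1, 'qq' -> q2, 'sss' -> s3
Encoded: r1q2s3


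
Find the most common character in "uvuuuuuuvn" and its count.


Input: 'uvuuuuuuvn'
Operation: tally each character
Counts: 'n':1, 'u':7, 'v':2
Maximum: 'u' appears 7 times


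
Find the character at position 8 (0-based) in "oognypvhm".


Input string: 'oognypvhm'
Operation: get character at index 8
Index mapping: s[0]='o', s[1]='o', s[2]='g', s[3]='n', s[4]='y', s[5]='p', s[6]='v', s[7]='h', s[8]='m'
Result: 'm'


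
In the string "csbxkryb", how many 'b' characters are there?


Input string: 'csbxkryb'
Target character: 'b'
Scan each position: s[2]='b', s[7]='b'
Matches found at indices: 2, 7
Total: 2


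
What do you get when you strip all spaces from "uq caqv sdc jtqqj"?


Input string: 'uq caqv sdc jtqqj'
Operation: remove all spaces
Words: 'uq', 'caqv', 'sdc', 'jtqqj'
Join without spaces: uqcaqvsdcjtqqj


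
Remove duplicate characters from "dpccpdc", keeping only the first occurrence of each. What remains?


Input: 'dpccpdc'
Operation: keep first occurrence of each character
Scan: s[0]='d' new -> keep; s[1]='p' new -> keep; s[2]='c' new -> keep; s[3]='c' seen -> skip; s[4]='p' seen -> skip; s[5]='d' seen -> skip; s[6]='c' seen -> skip
Result: dpc


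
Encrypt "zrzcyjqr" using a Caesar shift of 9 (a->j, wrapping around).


Input: 'zrzcyjqr', shift = 9
Operation: for each letter, (position + 9) mod 26
Mapping: 'z'(25+9=34, 34 mod 26=8)->'i', 'r'(17+9=26, 26 mod 26=0)->'a', 'z'(25+9=34, 34 mod 26=8)->'i', 'c'(2+9=11)->'l', 'y'(24+9=33, 33 mod 26=7)->'h', 'j'(9+9=18)->'s', 'q'(16+9=25)->'z', 'r'(17+9=26, 26 mod 26=0)->'a'
Result: iailhsza


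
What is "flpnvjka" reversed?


Input string: 'flpnvjka'
Operation: reverse character order
Original order: 'f' -> 'l' -> 'p' -> 'n' -> 'v' -> 'j' -> 'k' -> 'a'
Reversed order: 'a' -> 'k' -> 'j' -> 'v' -> 'n' -> 'p' -> 'l' -> 'f'
Result: akjvnplf


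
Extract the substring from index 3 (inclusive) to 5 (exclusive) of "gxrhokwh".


Input string: 'gxrhokwh'
Operation: slice [3:5]
Extract characters: s[3]='h', s[4]='o'
Result: ho


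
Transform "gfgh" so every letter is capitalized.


Input string: 'gfgh'
Operation: convert each letter to uppercase
Mapping: 'g'->'G', 'f'->'F', 'g'->'G', 'h'->'H'
Result: GFGH


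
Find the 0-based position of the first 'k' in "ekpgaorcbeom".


Input string: 'ekpgaorcbeom'
Target: 'k'
Scanning left to right: s[0]='e', s[1]='k'
First match at index: 1


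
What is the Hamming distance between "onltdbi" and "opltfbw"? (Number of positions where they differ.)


String 1: 'onltdbi'
String 2: 'opltfbw'
Compare each position: pos 0: 'o'=='o', pos 1: 'n'!='p', pos 2: 'l'=='l', pos 3: 't'=='t', pos 4: 'd'!='f', pos 5: 'b'=='b', pos 6: 'i'!='w'
Differing positions: 3
Hamming distance: 3


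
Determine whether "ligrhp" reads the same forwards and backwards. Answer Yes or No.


Input string: 'ligrhp'
Reversed: 'phrgil'
Compare pairs: s[0]='l' vs s[5]='p' (mismatch), s[1]='i' vs s[4]='h' (mismatch), s[2]='g' vs s[3]='r' (mismatch)
Palindrome: No


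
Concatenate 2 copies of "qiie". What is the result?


Input string: 'qiie'
Operation: repeat 2 times
Concatenation: 'qiie' + 'qiie'
Result: qiieqiie


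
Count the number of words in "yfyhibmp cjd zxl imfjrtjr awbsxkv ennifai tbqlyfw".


Input string: 'yfyhibmp cjd zxl imfjrtjr awbsxkv ennifai tbqlyfw'
Operation: split by spaces
Words found: 'yfyhibmp', 'cjd', 'zxl', 'imfjrtjr', 'awbsxkv', 'ennifai', 'tbqlyfw'
Word count: 7


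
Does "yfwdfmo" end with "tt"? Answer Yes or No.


Input string: 'yfwdfmo'
Suffix to check: 'tt'
Last 2 characters of input: 'mo'
Match: False
Result: No


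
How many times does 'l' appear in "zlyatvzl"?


Input string: 'zlyatvzl'
Target character: 'l'
Scan each position: s[1]='l', s[7]='l'
Matches found at indices: 1, 7
Total: 2


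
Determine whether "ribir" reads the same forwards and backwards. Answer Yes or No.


Input string: 'ribir'
Reversed: 'ribir'
Compare pairs: s[0]='r' vs s[4]='r' (match), s[1]='i' vs s[3]='i' (match)
Palindrome: Yes


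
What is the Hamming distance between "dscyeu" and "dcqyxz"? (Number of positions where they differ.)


String 1: 'dscyeu'
String 2: 'dcqyxz'
Compare each position: pos 0: 'd'=='d', pos 1: 's'!='c', pos 2: 'c'!='q', pos 3: 'y'=='y', pos 4: 'e'!='x', pos 5: 'u'!='z'
Differing positions: 4
Hamming distance: 4


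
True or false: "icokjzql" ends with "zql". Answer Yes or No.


Input string: 'icokjzql'
Suffix to check: 'zql'
Last 3 characters of input: 'zql'
Match: True
Result: Yes


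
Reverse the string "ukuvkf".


Input string: 'ukuvkf'
Operation: reverse character order
Original order: 'u' -> 'k' -> 'u' -> 'v' -> 'k' -> 'f'
Reversed order: 'f' -> 'k' -> 'v' -> 'u' -> 'k' -> 'u'
Result: fkvuku


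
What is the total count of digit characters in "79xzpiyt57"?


Input string: '79xzpiyt57'
Operation: count digit characters (0-9)
Scan: '7'(digit), '9'(digit), 'x', 'z', 'p', 'i', 'y', 't', '5'(digit), '7'(digit)
Digits found: 4
Result: 4


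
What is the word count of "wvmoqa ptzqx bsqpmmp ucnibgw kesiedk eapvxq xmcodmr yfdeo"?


Input string: 'wvmoqa ptzqx bsqpmmp ucnibgw kesiedk eapvxq xmcodmr yfdeo'
Operation: split by spaces
Words found: 'wvmoqa', 'ptzqx', 'bsqpmmp', 'ucnibgw', 'kesiedk', 'eapvxq', 'xmcodmr', 'yfdeo'
Word count: 8


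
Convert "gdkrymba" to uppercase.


Input string: 'gdkrymba'
Operation: convert each letter to uppercase
Mapping: 'g'->'G', 'd'->'D', 'k'->'K', 'r'->'R', 'y'->'Y', 'm'->'M', 'b'->'B', 'a'->'A'
Result: GDKRYMBA


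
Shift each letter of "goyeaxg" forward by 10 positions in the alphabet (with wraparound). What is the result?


Input: 'goyeaxg', shift = 10
Operation: for each letter, (position + 10) mod 26
Mapping: 'g'(6+10=16)->'q', 'o'(14+10=24)->'y', 'y'(24+10=34, 34 mod 26=8)->'i', 'e'(4+10=14)->'o', 'a'(0+10=10)->'k', 'x'(23+10=33, 33 mod 26=7)->'h', 'g'(6+10=16)->'q'
Result: qyiokhq


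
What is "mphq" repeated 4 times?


Input string: 'mphq'
Operation: repeat 4 times
Concatenation: 'mphq' + 'mphq' + 'mphq' + 'mphq'
Result: mphqmphqmphqmphq


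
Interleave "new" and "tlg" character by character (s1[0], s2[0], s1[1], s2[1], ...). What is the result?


String 1: 'new'
String 2: 'tlg'
Operation: alternate characters
Pairs: 'n'+'t', 'e'+'l', 'w'+'g'
Result: ntelwg


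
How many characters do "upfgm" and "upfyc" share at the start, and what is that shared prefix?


String 1: 'upfgm'
String 2: 'upfyc'
Compare position by position:
pos 0: 'u' vs 'u' match
pos 1: 'p' vs 'p' match
pos 2: 'f' vs 'f' match
pos 3: 'g' vs 'y' differ -> stop
Longest common prefix: "upf" (length 3)


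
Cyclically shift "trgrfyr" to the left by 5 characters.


Input: 'trgrfyr', shift = 5
Operation: split at index 5 and swap parts
Front part s[0:5] = 'trgrf'
Back part s[5:] = 'yr'
Rotated = back + front = 'yr' + 'trgrf'
Result: yrtrgrf


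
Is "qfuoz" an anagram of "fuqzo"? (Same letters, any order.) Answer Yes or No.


String 1: 'fuqzo' -> sorted: 'foquz'
String 2: 'qfuoz' -> sorted: 'foquz'
Compare sorted forms: 'foquz' == 'foquz'
Anagram: Yes


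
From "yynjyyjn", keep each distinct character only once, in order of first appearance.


Input: 'yynjyyjn'
Operation: keep first occurrence of each character
Scan: s[0]='y' new -> keep; s[1]='y' seen -> skip; s[2]='n' new -> keep; s[3]='j' new -> keep; s[4]='y' seen -> skip; s[5]='y' seen -> skip; s[6]='j' seen -> skip; s[7]='n' seen -> skip
Result: ynj


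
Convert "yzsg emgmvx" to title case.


Input string: 'yzsg emgmvx'
Operation: capitalize first letter of each word
Word transformations: 'yzsg'->'Yzsg', 'emgmvx'->'Emgmvx'
Result: Yzsg Emgmvx


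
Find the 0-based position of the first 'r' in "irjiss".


Input string: 'irjiss'
Target: 'r'
Scanning left to right: s[0]='i', s[1]='r'
First match at index: 1


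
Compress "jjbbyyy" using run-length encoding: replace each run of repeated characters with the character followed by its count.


Input: 'jjbbyyy'
Operation: identify consecutive runs
Runs: 'jj' -> j2, 'bb' -> b2, 'yyy' -> y3
Encoded: j2b2y3


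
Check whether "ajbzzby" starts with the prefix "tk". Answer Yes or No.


Input string: 'ajbzzby'
Prefix to check: 'tk'
First 2 characters of input: 'aj'
Match: False
Result: No


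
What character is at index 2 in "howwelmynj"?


Input string: 'howwelmynj'
Operation: get character at index 2
Index mapping: s[0]='h', s[1]='o', s[2]='w'
Result: 'w'


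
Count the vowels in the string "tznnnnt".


Input string: 'tznnnnt'
Operation: count vowels (a, e, i, o, u)
Scan: s[0]='t', s[1]='z', s[2]='n', s[3]='n', s[4]='n', s[5]='n', s[6]='t'
Vowels found: 0
Result: 0


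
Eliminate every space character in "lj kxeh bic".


Input string: 'lj kxeh bic'
Operation: remove all spaces
Words: 'lj', 'kxeh', 'bic'
Join without spaces: ljkxehbic


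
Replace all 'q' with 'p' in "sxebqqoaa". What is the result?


Input string: 'sxebqqoaa'
Operation: replace 'q' with 'p'
Positions of 'q': 4, 5
After replacement: sxebppoaa


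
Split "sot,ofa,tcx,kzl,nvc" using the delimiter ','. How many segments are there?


Input string: 'sot,ofa,tcx,kzl,nvc'
Delimiter: ','
Split result: 'sot', 'ofa', 'tcx', 'kzl', 'nvc'
Number of parts: 5


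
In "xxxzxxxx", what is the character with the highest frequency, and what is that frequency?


Input: 'xxxzxxxx'
Operation: tally each character
Counts: 'x':7, 'z':1
Maximum: 'x' appears 7 times


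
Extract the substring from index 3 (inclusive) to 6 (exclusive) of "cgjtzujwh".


Input string: 'cgjtzujwh'
Operation: slice [3:6]
Extract characters: s[3]='t', s[4]='z', s[5]='u'
Result: tzu


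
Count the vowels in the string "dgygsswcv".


Input string: 'dgygsswcv'
Operation: count vowels (a, e, i, o, u)
Scan: s[0]='d', s[1]='g', s[2]='y', s[3]='g', s[4]='s', s[5]='s', s[6]='w', s[7]='c', s[8]='v'
Vowels found: 0
Result: 0


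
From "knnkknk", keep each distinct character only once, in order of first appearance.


Input: 'knnkknk'
Operation: keep first occurrence of each character
Scan: s[0]='k' new -> keep; s[1]='n' new -> keep; s[2]='n' seen -> skip; s[3]='k' seen -> skip; s[4]='k' seen -> skip; s[5]='n' seen -> skip; s[6]='k' seen -> skip
Result: kn


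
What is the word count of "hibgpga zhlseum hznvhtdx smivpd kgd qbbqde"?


Input string: 'hibgpga zhlseum hznvhtdx smivpd kgd qbbqde'
Operation: split by spaces
Words found: 'hibgpga', 'zhlseum', 'hznvhtdx', 'smivpd', 'kgd', 'qbbqde'
Word count: 6


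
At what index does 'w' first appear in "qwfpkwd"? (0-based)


Input string: 'qwfpkwd'
Target: 'w'
Scanning left to right: s[0]='q', s[1]='w'
First match at index: 1


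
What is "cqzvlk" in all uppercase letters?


Input string: 'cqzvlk'
Operation: convert each letter to uppercase
Mapping: 'c'->'C', 'q'->'Q', 'z'->'Z', 'v'->'V', 'l'->'L', 'k'->'K'
Result: CQZVLK


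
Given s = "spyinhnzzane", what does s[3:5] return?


Input string: 'spyinhnzzane'
Operation: slice [3:5]
Extract characters: s[3]='i', s[4]='n'
Result: in


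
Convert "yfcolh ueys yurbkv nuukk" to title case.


Input string: 'yfcolh ueys yurbkv nuukk'
Operation: capitalize first letter of each word
Word transformations: 'yfcolh'->'Yfcolh', 'ueys'->'Ueys', 'yurbkv'->'Yurbkv', 'nuukk'->'Nuukk'
Result: Yfcolh Ueys Yurbkv Nuukk


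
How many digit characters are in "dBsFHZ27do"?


Input string: 'dBsFHZ27do'
Operation: count digit characters (0-9)
Scan: 'd', 'B', 's', 'F', 'H', 'Z', '2'(digit), '7'(digit), 'd', 'o'
Digits found: 2
Result: 2


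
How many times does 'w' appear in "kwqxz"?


Input string: 'kwqxz'
Target character: 'w'
Scan each position: s[1]='w'
Matches found at indices: 1
Total: 1


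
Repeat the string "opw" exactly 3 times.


Input string: 'opw'
Operation: repeat 3 times
Concatenation: 'opw' + 'opw' + 'opw'
Result: opwopwopw


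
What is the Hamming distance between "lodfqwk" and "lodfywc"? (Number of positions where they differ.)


String 1: 'lodfqwk'
String 2: 'lodfywc'
Compare each position: pos 0: 'l'=='l', pos 1: 'o'=='o', pos 2: 'd'=='d', pos 3: 'f'=='f', pos 4: 'q'!='y', pos 5: 'w'=='w', pos 6: 'k'!='c'
Differing positions: 2
Hamming distance: 2


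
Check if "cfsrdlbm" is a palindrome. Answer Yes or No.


Input string: 'cfsrdlbm'
Reversed: 'mbldrsfc'
Compare pairs: s[0]='c' vs s[7]='m' (mismatch), s[1]='f' vs s[6]='b' (mismatch), s[2]='s' vs s[5]='l' (mismatch), s[3]='r' vs s[4]='d' (mismatch)
Palindrome: No


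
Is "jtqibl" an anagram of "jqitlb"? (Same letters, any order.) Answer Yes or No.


String 1: 'jqitlb' -> sorted: 'bijlqt'
String 2: 'jtqibl' -> sorted: 'bijlqt'
Compare sorted forms: 'bijlqt' == 'bijlqt'
Anagram: Yes


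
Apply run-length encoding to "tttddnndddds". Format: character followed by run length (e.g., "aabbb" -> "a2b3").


Input: 'tttddnndddds'
Operation: identify consecutive runs
Runs: 'ttt' -> t3, 'dd' -> d2, 'nn' -> n2, 'dddd' -> d4, 's' -> s1
Encoded: t3d2n2d4s1


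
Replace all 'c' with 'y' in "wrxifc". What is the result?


Input string: 'wrxifc'
Operation: replace 'c' with 'y'
Positions of 'c': 5
After replacement: wrxify


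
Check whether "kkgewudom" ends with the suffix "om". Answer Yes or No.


Input string: 'kkgewudom'
Suffix to check: 'om'
Last 2 characters of input: 'om'
Match: True
Result: Yes


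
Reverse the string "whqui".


Input string: 'whqui'
Operation: reverse character order
Original order: 'w' -> 'h' -> 'q' -> 'u' -> 'i'
Reversed order: 'i' -> 'u' -> 'q' -> 'h' -> 'w'
Result: iuqhw


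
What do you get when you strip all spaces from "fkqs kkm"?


Input string: 'fkqs kkm'
Operation: remove all spaces
Words: 'fkqs', 'kkm'
Join without spaces: fkqskkm


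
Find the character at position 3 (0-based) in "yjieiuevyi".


Input string: 'yjieiuevyi'
Operation: get character at index 3
Index mapping: s[0]='y', s[1]='j', s[2]='i', s[3]='e'
Result: 'e'


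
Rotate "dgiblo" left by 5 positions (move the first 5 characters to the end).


Input: 'dgiblo', shift = 5
Operation: split at index 5 and swap parts
Front part s[0:5] = 'dgibl'
Back part s[5:] = 'o'
Rotated = back + front = 'o' + 'dgibl'
Result: odgibl


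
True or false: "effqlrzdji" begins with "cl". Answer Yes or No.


Input string: 'effqlrzdji'
Prefix to check: 'cl'
First 2 characters of input: 'ef'
Match: False
Result: No


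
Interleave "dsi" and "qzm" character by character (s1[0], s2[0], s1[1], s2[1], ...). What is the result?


String 1: 'dsi'
String 2: 'qzm'
Operation: alternate characters
Pairs: 'd'+'q', 's'+'z', 'i'+'m'
Result: dqszim


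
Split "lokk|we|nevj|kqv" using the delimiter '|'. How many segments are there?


Input string: 'lokk|we|nevj|kqv'
Delimiter: '|'
Split result: 'lokk', 'we', 'nevj', 'kqv'
Number of parts: 4


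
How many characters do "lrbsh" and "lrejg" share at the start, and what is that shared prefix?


String 1: 'lrbsh'
String 2: 'lrejg'
Compare position by position:
pos 0: 'l' vs 'l' match
pos 1: 'r' vs 'r' match
pos 2: 'b' vs 'e' differ -> stop
Longest common prefix: "lr" (length 2)


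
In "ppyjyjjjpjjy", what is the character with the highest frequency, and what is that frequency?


Input: 'ppyjyjjjpjjy'
Operation: tally each character
Counts: 'j':6, 'p':3, 'y':3
Maximum: 'j' appears 6 times


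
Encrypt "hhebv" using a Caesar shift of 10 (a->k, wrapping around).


Input: 'hhebv', shift = 10
Operation: for each letter, (position + 10) mod 26
Mapping: 'h'(7+10=17)->'r', 'h'(7+10=17)->'r', 'e'(4+10=14)->'o', 'b'(1+10=11)->'l', 'v'(21+10=31, 31 mod 26=5)->'f'
Result: rrolf


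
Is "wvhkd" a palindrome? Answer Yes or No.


Input string: 'wvhkd'
Reversed: 'dkhvw'
Compare pairs: s[0]='w' vs s[4]='d' (mismatch), s[1]='v' vs s[3]='k' (mismatch)
Palindrome: No


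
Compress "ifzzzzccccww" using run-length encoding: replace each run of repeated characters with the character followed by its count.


Input: 'ifzzzzccccww'
Operation: identify consecutive runs
Runs: 'i' -> i1, 'f' -> f1, 'zzzz' -> z4, 'cccc' -> c4, 'ww' -> w2
Encoded: i1f1z4c4w2


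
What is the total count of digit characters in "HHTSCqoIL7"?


Input string: 'HHTSCqoIL7'
Operation: count digit characters (0-9)
Scan: 'H', 'H', 'T', 'S', 'C', 'q', 'o', 'I', 'L', '7'(digit)
Digits found: 1
Result: 1


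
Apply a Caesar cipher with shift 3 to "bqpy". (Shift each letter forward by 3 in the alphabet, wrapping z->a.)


Input: 'bqpy', shift = 3
Operation: for each letter, (position + 3) mod 26
Mapping: 'b'(1+3=4)->'e', 'q'(16+3=19)->'t', 'p'(15+3=18)->'s', 'y'(24+3=27, 27 mod 26=1)->'b'
Result: etsb


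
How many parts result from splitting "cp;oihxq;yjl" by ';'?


Input string: 'cp;oihxq;yjl'
Delimiter: ';'
Split result: 'cp', 'oihxq', 'yjl'
Number of parts: 3


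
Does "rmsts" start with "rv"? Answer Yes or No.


Input string: 'rmsts'
Prefix to check: 'rv'
First 2 characters of input: 'rm'
Match: False
Result: No


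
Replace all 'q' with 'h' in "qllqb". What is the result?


Input string: 'qllqb'
Operation: replace 'q' with 'h'
Positions of 'q': 0, 3
After replacement: hllhb


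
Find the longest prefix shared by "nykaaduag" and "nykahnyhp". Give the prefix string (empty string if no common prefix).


String 1: 'nykaaduag'
String 2: 'nykahnyhp'
Compare position by position:
pos 0: 'n' vs 'n' match
pos 1: 'y' vs 'y' match
pos 2: 'k' vs 'k' match
pos 3: 'a' vs 'a' match
pos 4: 'a' vs 'h' differ -> stop
Longest common prefix: "nyka" (length 4)


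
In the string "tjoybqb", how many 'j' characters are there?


Input string: 'tjoybqb'
Target character: 'j'
Scan each position: s[1]='j'
Matches found at indices: 1
Total: 1


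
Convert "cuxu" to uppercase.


Input string: 'cuxu'
Operation: convert each letter to uppercase
Mapping: 'c'->'C', 'u'->'U', 'x'->'X', 'u'->'U'
Result: CUXU


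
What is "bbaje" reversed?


Input string: 'bbaje'
Operation: reverse character order
Original order: 'b' -> 'b' -> 'a' -> 'j' -> 'e'
Reversed order: 'e' -> 'j' -> 'a' -> 'b' -> 'b'
Result: ejabb


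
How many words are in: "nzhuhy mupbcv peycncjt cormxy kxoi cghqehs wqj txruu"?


Input string: 'nzhuhy mupbcv peycncjt cormxy kxoi cghqehs wqj txruu'
Operation: split by spaces
Words found: 'nzhuhy', 'mupbcv', 'peycncjt', 'cormxy', 'kxoi', 'cghqehs', 'wqj', 'txruu'
Word count: 8


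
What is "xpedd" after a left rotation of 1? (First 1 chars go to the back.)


Input: 'xpedd', shift = 1
Operation: split at index 1 and swap parts
Front part s[0:1] = 'x'
Back part s[1:] = 'pedd'
Rotated = back + front = 'pedd' + 'x'
Result: peddx


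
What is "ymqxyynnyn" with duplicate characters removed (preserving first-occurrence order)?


Input: 'ymqxyynnyn'
Operation: keep first occurrence of each character
Scan: s[0]='y' new -> keep; s[1]='m' new -> keep; s[2]='q' new -> keep; s[3]='x' new -> keep; s[4]='y' seen -> skip; s[5]='y' seen -> skip; s[6]='n' new -> keep; s[7]='n' seen -> skip; s[8]='y' seen -> skip; s[9]='n' seen -> skip
Result: ymqxn


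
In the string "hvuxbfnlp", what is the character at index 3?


Input string: 'hvuxbfnlp'
Operation: get character at index 3
Index mapping: s[0]='h', s[1]='v', s[2]='u', s[3]='x'
Result: 'x'


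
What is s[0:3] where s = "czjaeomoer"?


Input string: 'czjaeomoer'
Operation: slice [0:3]
Extract characters: s[0]='c', s[1]='z', s[2]='j'
Result: czj


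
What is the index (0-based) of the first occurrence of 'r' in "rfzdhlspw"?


Input string: 'rfzdhlspw'
Target: 'r'
Scanning left to right: s[0]='r'
First match at index: 0


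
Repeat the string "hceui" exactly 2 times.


Input string: 'hceui'
Operation: repeat 2 times
Concatenation: 'hceui' + 'hceui'
Result: hceuihceui


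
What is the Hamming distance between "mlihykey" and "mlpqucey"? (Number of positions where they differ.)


String 1: 'mlihykey'
String 2: 'mlpqucey'
Compare each position: pos 0: 'm'=='m', pos 1: 'l'=='l', pos 2: 'i'!='p', pos 3: 'h'!='q', pos 4: 'y'!='u', pos 5: 'k'!='c', pos 6: 'e'=='e', pos 7: 'y'=='y'
Differing positions: 4
Hamming distance: 4


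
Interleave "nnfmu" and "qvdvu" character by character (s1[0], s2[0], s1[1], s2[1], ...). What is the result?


String 1: 'nnfmu'
String 2: 'qvdvu'
Operation: alternate characters
Pairs: 'n'+'q', 'n'+'v', 'f'+'d', 'm'+'v', 'u'+'u'
Result: nqnvfdmvuu


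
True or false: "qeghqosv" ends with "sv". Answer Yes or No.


Input string: 'qeghqosv'
Suffix to check: 'sv'
Last 2 characters of input: 'sv'
Match: True
Result: Yes


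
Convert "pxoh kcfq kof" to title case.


Input string: 'pxoh kcfq kof'
Operation: capitalize first letter of each word
Word transformations: 'pxoh'->'Pxoh', 'kcfq'->'Kcfq', 'kof'->'Kof'
Result: Pxoh Kcfq Kof


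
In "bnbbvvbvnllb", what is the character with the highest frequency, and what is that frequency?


Input: 'bnbbvvbvnllb'
Operation: tally each character
Counts: 'b':5, 'l':2, 'n':2, 'v':3
Maximum: 'b' appears 5 times


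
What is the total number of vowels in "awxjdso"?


Input string: 'awxjdso'
Operation: count vowels (a, e, i, o, u)
Scan: s[0]='a' (vowel), s[1]='w', s[2]='x', s[3]='j', s[4]='d', s[5]='s', s[6]='o' (vowel)
Vowels found: 2
Result: 2


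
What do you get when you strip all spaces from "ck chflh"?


Input string: 'ck chflh'
Operation: remove all spaces
Words: 'ck', 'chflh'
Join without spaces: ckchflh


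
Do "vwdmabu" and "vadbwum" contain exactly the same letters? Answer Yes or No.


String 1: 'vwdmabu' -> sorted: 'abdmuvw'
String 2: 'vadbwum' -> sorted: 'abdmuvw'
Compare sorted forms: 'abdmuvw' == 'abdmuvw'
Anagram: Yes


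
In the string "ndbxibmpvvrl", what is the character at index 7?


Input string: 'ndbxibmpvvrl'
Operation: get character at index 7
Index mapping: s[0]='n', s[1]='d', s[2]='b', s[3]='x', s[4]='i', s[5]='b', s[6]='m', s[7]='p'
Result: 'p'


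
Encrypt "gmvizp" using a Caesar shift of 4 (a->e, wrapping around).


Input: 'gmvizp', shift = 4
Operation: for each letter, (position + 4) mod 26
Mapping: 'g'(6+4=10)->'k', 'm'(12+4=16)->'q', 'v'(21+4=25)->'z', 'i'(8+4=12)->'m', 'z'(25+4=29, 29 mod 26=3)->'d', 'p'(15+4=19)->'t'
Result: kqzmdt


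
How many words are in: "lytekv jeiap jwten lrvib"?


Input string: 'lytekv jeiap jwten lrvib'
Operation: split by spaces
Words found: 'lytekv', 'jeiap', 'jwten', 'lrvib'
Word count: 4


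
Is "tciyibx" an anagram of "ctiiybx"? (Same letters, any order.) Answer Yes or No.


String 1: 'ctiiybx' -> sorted: 'bciitxy'
String 2: 'tciyibx' -> sorted: 'bciitxy'
Compare sorted forms: 'bciitxy' == 'bciitxy'
Anagram: Yes


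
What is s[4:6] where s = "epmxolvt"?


Input string: 'epmxolvt'
Operation: slice [4:6]
Extract characters: s[4]='o', s[5]='l'
Result: ol


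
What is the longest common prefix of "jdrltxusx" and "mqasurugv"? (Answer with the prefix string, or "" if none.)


String 1: 'jdrltxusx'
String 2: 'mqasurugv'
Compare position by position:
pos 0: 'j' vs 'm' differ -> stop
Longest common prefix: "" (length 0)


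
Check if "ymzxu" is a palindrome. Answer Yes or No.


Input string: 'ymzxu'
Reversed: 'uxzmy'
Compare pairs: s[0]='y' vs s[4]='u' (mismatch), s[1]='m' vs s[3]='x' (mismatch)
Palindrome: No


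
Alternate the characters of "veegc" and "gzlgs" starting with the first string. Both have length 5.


String 1: 'veegc'
String 2: 'gzlgs'
Operation: alternate characters
Pairs: 'v'+'g', 'e'+'z', 'e'+'l', 'g'+'g', 'c'+'s'
Result: vgezelggcs


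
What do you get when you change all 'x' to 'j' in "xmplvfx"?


Input string: 'xmplvfx'
Operation: replace 'x' with 'j'
Positions of 'x': 0, 6
After replacement: jmplvfj


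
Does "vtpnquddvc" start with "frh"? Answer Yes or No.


Input string: 'vtpnquddvc'
Prefix to check: 'frh'
First 3 characters of input: 'vtp'
Match: False
Result: No


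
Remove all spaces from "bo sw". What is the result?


Input string: 'bo sw'
Operation: remove all spaces
Words: 'bo', 'sw'
Join without spaces: bosw


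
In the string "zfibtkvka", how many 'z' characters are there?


Input string: 'zfibtkvka'
Target character: 'z'
Scan each position: s[0]='z'
Matches found at indices: 0
Total: 1


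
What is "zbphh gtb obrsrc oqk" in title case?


Input string: 'zbphh gtb obrsrc oqk'
Operation: capitalize first letter of each word
Word transformations: 'zbphh'->'Zbphh', 'gtb'->'Gtb', 'obrsrc'->'Obrsrc', 'oqk'->'Oqk'
Result: Zbphh Gtb Obrsrc Oqk


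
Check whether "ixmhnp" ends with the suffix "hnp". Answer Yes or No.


Input string: 'ixmhnp'
Suffix to check: 'hnp'
Last 3 characters of input: 'hnp'
Match: True
Result: Yes


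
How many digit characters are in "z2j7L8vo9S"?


Input string: 'z2j7L8vo9S'
Operation: count digit characters (0-9)
Scan: 'z', '2'(digit), 'j', '7'(digit), 'L', '8'(digit), 'v', 'o', '9'(digit), 'S'
Digits found: 4
Result: 4


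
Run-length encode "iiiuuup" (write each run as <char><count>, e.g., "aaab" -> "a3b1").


Input: 'iiiuuup'
Operation: identify consecutive runs
Runs: 'iii' -> i3, 'uuu' -> u3, 'p' -> p1
Encoded: i3u3p1


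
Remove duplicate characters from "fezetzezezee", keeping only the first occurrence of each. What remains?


Input: 'fezetzezezee'
Operation: keep first occurrence of each character
Scan: s[0]='f' new -> keep; s[1]='e' new -> keep; s[2]='z' new -> keep; s[3]='e' seen -> skip; s[4]='t' new -> keep; s[5]='z' seen -> skip; s[6]='e' seen -> skip; s[7]='z' seen -> skip; s[8]='e' seen -> skip; s[9]='z' seen -> skip; s[10]='e' seen -> skip; s[11]='e' seen -> skip
Result: fezt


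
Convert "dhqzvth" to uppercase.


Input string: 'dhqzvth'
Operation: convert each letter to uppercase
Mapping: 'd'->'D', 'h'->'H', 'q'->'Q', 'z'->'Z', 'v'->'V', 't'->'T', 'h'->'H'
Result: DHQZVTH


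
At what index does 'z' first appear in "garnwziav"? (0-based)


Input string: 'garnwziav'
Target: 'z'
Scanning left to right: s[0]='g', s[1]='a', s[2]='r', s[3]='n', s[4]='w', s[5]='z'
First match at index: 5


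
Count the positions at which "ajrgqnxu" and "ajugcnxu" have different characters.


String 1: 'ajrgqnxu'
String 2: 'ajugcnxu'
Compare each position: pos 0: 'a'=='a', pos 1: 'j'=='j', pos 2: 'r'!='u', pos 3: 'g'=='g', pos 4: 'q'!='c', pos 5: 'n'=='n', pos 6: 'x'=='x', pos 7: 'u'=='u'
Differing positions: 2
Hamming distance: 2


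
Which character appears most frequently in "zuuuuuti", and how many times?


Input: 'zuuuuuti'
Operation: tally each character
Counts: 'i':1, 't':1, 'u':5, 'z':1
Maximum: 'u' appears 5 times


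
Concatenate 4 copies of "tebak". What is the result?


Input string: 'tebak'
Operation: repeat 4 times
Concatenation: 'tebak' + 'tebak' + 'tebak' + 'tebak'
Result: tebaktebaktebaktebak


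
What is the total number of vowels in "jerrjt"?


Input string: 'jerrjt'
Operation: count vowels (a, e, i, o, u)
Scan: s[0]='j', s[1]='e' (vowel), s[2]='r', s[3]='r', s[4]='j', s[5]='t'
Vowels found: 1
Result: 1


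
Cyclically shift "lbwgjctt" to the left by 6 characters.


Input: 'lbwgjctt', shift = 6
Operation: split at index 6 and swap parts
Front part s[0:6] = 'lbwgjc'
Back part s[6:] = 'tt'
Rotated = back + front = 'tt' + 'lbwgjc'
Result: ttlbwgjc


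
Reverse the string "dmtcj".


Input string: 'dmtcj'
Operation: reverse character order
Original order: 'd' -> 'm' -> 't' -> 'c' -> 'j'
Reversed order: 'j' -> 'c' -> 't' -> 'm' -> 'd'
Result: jctmd


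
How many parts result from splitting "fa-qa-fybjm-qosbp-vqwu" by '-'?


Input string: 'fa-qa-fybjm-qosbp-vqwu'
Delimiter: '-'
Split result: 'fa', 'qa', 'fybjm', 'qosbp', 'vqwu'
Number of parts: 5


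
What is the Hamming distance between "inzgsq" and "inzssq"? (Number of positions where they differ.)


String 1: 'inzgsq'
String 2: 'inzssq'
Compare each position: pos 0: 'i'=='i', pos 1: 'n'=='n', pos 2: 'z'=='z', pos 3: 'g'!='s', pos 4: 's'=='s', pos 5: 'q'=='q'
Differing positions: 1
Hamming distance: 1


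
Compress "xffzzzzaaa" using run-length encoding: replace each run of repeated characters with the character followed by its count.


Input: 'xffzzzzaaa'
Operation: identify consecutive runs
Runs: 'x' -> x1, 'ff' -> f2, 'zzzz' -> z4, 'aaa' -> a3
Encoded: x1f2z4a3


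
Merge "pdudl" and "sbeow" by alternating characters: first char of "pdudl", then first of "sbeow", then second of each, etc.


String 1: 'pdudl'
String 2: 'sbeow'
Operation: alternate characters
Pairs: 'p'+'s', 'd'+'b', 'u'+'e', 'd'+'o', 'l'+'w'
Result: psdbuedolw


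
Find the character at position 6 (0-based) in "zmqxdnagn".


Input string: 'zmqxdnagn'
Operation: get character at index 6
Index mapping: s[0]='z', s[1]='m', s[2]='q', s[3]='x', s[4]='d', s[5]='n', s[6]='a'
Result: 'a'


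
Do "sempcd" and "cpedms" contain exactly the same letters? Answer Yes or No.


String 1: 'sempcd' -> sorted: 'cdemps'
String 2: 'cpedms' -> sorted: 'cdemps'
Compare sorted forms: 'cdemps' == 'cdemps'
Anagram: Yes


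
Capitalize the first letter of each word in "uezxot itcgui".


Input string: 'uezxot itcgui'
Operation: capitalize first letter of each word
Word transformations: 'uezxot'->'Uezxot', 'itcgui'->'Itcgui'
Result: Uezxot Itcgui


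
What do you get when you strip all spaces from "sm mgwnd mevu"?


Input string: 'sm mgwnd mevu'
Operation: remove all spaces
Words: 'sm', 'mgwnd', 'mevu'
Join without spaces: smmgwndmevu


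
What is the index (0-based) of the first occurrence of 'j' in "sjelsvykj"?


Input string: 'sjelsvykj'
Target: 'j'
Scanning left to right: s[0]='s', s[1]='j'
First match at index: 1


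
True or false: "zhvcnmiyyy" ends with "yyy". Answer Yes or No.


Input string: 'zhvcnmiyyy'
Suffix to check: 'yyy'
Last 3 characters of input: 'yyy'
Match: True
Result: Yes


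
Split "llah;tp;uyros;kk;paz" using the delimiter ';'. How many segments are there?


Input string: 'llah;tp;uyros;kk;paz'
Delimiter: ';'
Split result: 'llah', 'tp', 'uyros', 'kk', 'paz'
Number of parts: 5


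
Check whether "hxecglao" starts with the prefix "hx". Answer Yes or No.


Input string: 'hxecglao'
Prefix to check: 'hx'
First 2 characters of input: 'hx'
Match: True
Result: Yes


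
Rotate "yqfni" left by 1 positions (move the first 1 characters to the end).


Input: 'yqfni', shift = 1
Operation: split at index 1 and swap parts
Front part s[0:1] = 'y'
Back part s[1:] = 'qfni'
Rotated = back + front = 'qfni' + 'y'
Result: qfniy


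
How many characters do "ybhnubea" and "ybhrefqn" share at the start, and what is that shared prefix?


String 1: 'ybhnubea'
String 2: 'ybhrefqn'
Compare position by position:
pos 0: 'y' vs 'y' match
pos 1: 'b' vs 'b' match
pos 2: 'h' vs 'h' match
pos 3: 'n' vs 'r' differ -> stop
Longest common prefix: "ybh" (length 3)


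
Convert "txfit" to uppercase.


Input string: 'txfit'
Operation: convert each letter to uppercase
Mapping: 't'->'T', 'x'->'X', 'f'->'F', 'i'->'I', 't'->'T'
Result: TXFIT


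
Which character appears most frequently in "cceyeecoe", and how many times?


Input: 'cceyeecoe'
Operation: tally each character
Counts: 'c':3, 'e':4, 'o':1, 'y':1
Maximum: 'e' appears 4 times


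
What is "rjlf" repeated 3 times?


Input string: 'rjlf'
Operation: repeat 3 times
Concatenation: 'rjlf' + 'rjlf' + 'rjlf'
Result: rjlfrjlfrjlf


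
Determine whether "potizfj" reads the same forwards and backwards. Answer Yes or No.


Input string: 'potizfj'
Reversed: 'jfzitop'
Compare pairs: s[0]='p' vs s[6]='j' (mismatch), s[1]='o' vs s[5]='f' (mismatch), s[2]='t' vs s[4]='z' (mismatch)
Palindrome: No


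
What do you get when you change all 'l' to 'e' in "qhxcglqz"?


Input string: 'qhxcglqz'
Operation: replace 'l' with 'e'
Positions of 'l': 5
After replacement: qhxcgeqz


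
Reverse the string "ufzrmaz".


Input string: 'ufzrmaz'
Operation: reverse character order
Original order: 'u' -> 'f' -> 'z' -> 'r' -> 'm' -> 'a' -> 'z'
Reversed order: 'z' -> 'a' -> 'm' -> 'r' -> 'z' -> 'f' -> 'u'
Result: zamrzfu


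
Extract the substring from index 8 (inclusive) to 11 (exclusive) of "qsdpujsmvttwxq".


Input string: 'qsdpujsmvttwxq'
Operation: slice [8:11]
Extract characters: s[8]='v', s[9]='t', s[10]='t'
Result: vtt


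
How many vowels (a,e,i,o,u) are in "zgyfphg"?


Input string: 'zgyfphg'
Operation: count vowels (a, e, i, o, u)
Scan: s[0]='z', s[1]='g', s[2]='y', s[3]='f', s[4]='p', s[5]='h', s[6]='g'
Vowels found: 0
Result: 0


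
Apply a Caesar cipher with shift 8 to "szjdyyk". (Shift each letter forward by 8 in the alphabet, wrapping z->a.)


Input: 'szjdyyk', shift = 8
Operation: for each letter, (position + 8) mod 26
Mapping: 's'(18+8=26, 26 mod 26=0)->'a', 'z'(25+8=33, 33 mod 26=7)->'h', 'j'(9+8=17)->'r', 'd'(3+8=11)->'l', 'y'(24+8=32, 32 mod 26=6)->'g', 'y'(24+8=32, 32 mod 26=6)->'g', 'k'(10+8=18)->'s'
Result: ahrlggs


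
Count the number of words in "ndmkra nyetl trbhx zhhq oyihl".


Input string: 'ndmkra nyetl trbhx zhhq oyihl'
Operation: split by spaces
Words found: 'ndmkra', 'nyetl', 'trbhx', 'zhhq', 'oyihl'
Word count: 5


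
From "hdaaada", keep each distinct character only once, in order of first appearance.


Input: 'hdaaada'
Operation: keep first occurrence of each character
Scan: s[0]='h' new -> keep; s[1]='d' new -> keep; s[2]='a' new -> keep; s[3]='a' seen -> skip; s[4]='a' seen -> skip; s[5]='d' seen -> skip; s[6]='a' seen -> skip
Result: hda


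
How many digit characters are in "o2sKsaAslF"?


Input string: 'o2sKsaAslF'
Operation: count digit characters (0-9)
Scan: 'o', '2'(digit), 's', 'K', 's', 'a', 'A', 's', 'l', 'F'
Digits found: 1
Result: 1


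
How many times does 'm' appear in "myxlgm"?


Input string: 'myxlgm'
Target character: 'm'
Scan each position: s[0]='m', s[5]='m'
Matches found at indices: 0, 5
Total: 2


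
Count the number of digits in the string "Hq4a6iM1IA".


Input string: 'Hq4a6iM1IA'
Operation: count digit characters (0-9)
Scan: 'H', 'q', '4'(digit), 'a', '6'(digit), 'i', 'M', '1'(digit), 'I', 'A'
Digits found: 3
Result: 3


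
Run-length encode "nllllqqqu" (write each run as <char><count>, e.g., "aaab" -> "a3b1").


Input: 'nllllqqqu'
Operation: identify consecutive runs
Runs: 'n' -> n1, 'llll' -> l4, 'qqq' -> q3, 'u' -> u1
Encoded: n1l4q3u1


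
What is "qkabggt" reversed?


Input string: 'qkabggt'
Operation: reverse character order
Original order: 'q' -> 'k' -> 'a' -> 'b' -> 'g' -> 'g' -> 't'
Reversed order: 't' -> 'g' -> 'g' -> 'b' -> 'a' -> 'k' -> 'q'
Result: tggbakq


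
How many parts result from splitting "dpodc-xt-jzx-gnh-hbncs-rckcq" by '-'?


Input string: 'dpodc-xt-jzx-gnh-hbncs-rckcq'
Delimiter: '-'
Split result: 'dpodc', 'xt', 'jzx', 'gnh', 'hbncs', 'rckcq'
Number of parts: 6


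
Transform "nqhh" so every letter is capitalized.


Input string: 'nqhh'
Operation: convert each letter to uppercase
Mapping: 'n'->'N', 'q'->'Q', 'h'->'H', 'h'->'H'
Result: NQHH


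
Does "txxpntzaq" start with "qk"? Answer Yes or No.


Input string: 'txxpntzaq'
Prefix to check: 'qk'
First 2 characters of input: 'tx'
Match: False
Result: No
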